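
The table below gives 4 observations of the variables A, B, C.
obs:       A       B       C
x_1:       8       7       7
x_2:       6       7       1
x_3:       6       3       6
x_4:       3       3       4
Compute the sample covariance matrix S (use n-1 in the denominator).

Step 1 — column means:
  mean(A) = (8 + 6 + 6 + 3) / 4 = 23/4 = 5.75
  mean(B) = (7 + 7 + 3 + 3) / 4 = 20/4 = 5
  mean(C) = (7 + 1 + 6 + 4) / 4 = 18/4 = 4.5

Step 2 — sample covariance S[i,j] = (1/(n-1)) · Σ_k (x_{k,i} - mean_i) · (x_{k,j} - mean_j), with n-1 = 3.
  S[A,A] = ((2.25)·(2.25) + (0.25)·(0.25) + (0.25)·(0.25) + (-2.75)·(-2.75)) / 3 = 12.75/3 = 4.25
  S[A,B] = ((2.25)·(2) + (0.25)·(2) + (0.25)·(-2) + (-2.75)·(-2)) / 3 = 10/3 = 3.3333
  S[A,C] = ((2.25)·(2.5) + (0.25)·(-3.5) + (0.25)·(1.5) + (-2.75)·(-0.5)) / 3 = 6.5/3 = 2.1667
  S[B,B] = ((2)·(2) + (2)·(2) + (-2)·(-2) + (-2)·(-2)) / 3 = 16/3 = 5.3333
  S[B,C] = ((2)·(2.5) + (2)·(-3.5) + (-2)·(1.5) + (-2)·(-0.5)) / 3 = -4/3 = -1.3333
  S[C,C] = ((2.5)·(2.5) + (-3.5)·(-3.5) + (1.5)·(1.5) + (-0.5)·(-0.5)) / 3 = 21/3 = 7

S is symmetric (S[j,i] = S[i,j]). Assembling:

S = [[4.25, 3.3333, 2.1667],
 [3.3333, 5.3333, -1.3333],
 [2.1667, -1.3333, 7]]


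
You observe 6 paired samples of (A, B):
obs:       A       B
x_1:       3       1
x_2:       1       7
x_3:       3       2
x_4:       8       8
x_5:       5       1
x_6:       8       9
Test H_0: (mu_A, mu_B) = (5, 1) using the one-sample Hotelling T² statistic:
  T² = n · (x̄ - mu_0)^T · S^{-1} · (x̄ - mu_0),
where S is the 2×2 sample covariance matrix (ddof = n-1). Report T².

Step 1 — sample mean vector:
  mean(A) = (3 + 1 + 3 + 8 + 5 + 8) / 6 = 28/6 = 4.6667
  mean(B) = (1 + 7 + 2 + 8 + 1 + 9) / 6 = 28/6 = 4.6667
  x̄ = (4.6667, 4.6667),  deviation x̄ - mu_0 = (4.6667, 4.6667) - (5, 1) = (-0.3333, 3.6667).

Step 2 — sample covariance matrix, S[i,j] = (1/(n-1)) · Σ_k (x_{k,i} - mean_i) · (x_{k,j} - mean_j), divisor n-1 = 5:
  S[A,A] = ((-1.6667)·(-1.6667) + (-3.6667)·(-3.6667) + (-1.6667)·(-1.6667) + (3.3333)·(3.3333) + (0.3333)·(0.3333) + (3.3333)·(3.3333)) / 5 = 41.3333/5 = 8.2667
  S[A,B] = ((-1.6667)·(-3.6667) + (-3.6667)·(2.3333) + (-1.6667)·(-2.6667) + (3.3333)·(3.3333) + (0.3333)·(-3.6667) + (3.3333)·(4.3333)) / 5 = 26.3333/5 = 5.2667
  S[B,B] = ((-3.6667)·(-3.6667) + (2.3333)·(2.3333) + (-2.6667)·(-2.6667) + (3.3333)·(3.3333) + (-3.6667)·(-3.6667) + (4.3333)·(4.3333)) / 5 = 69.3333/5 = 13.8667
  S = [[8.2667, 5.2667],
 [5.2667, 13.8667]].

Step 3 — invert S. det(S) = 8.2667·13.8667 - (5.2667)² = 86.8933.
  S^{-1} = (1/det) · [[d, -b], [-b, a]] = [[0.1596, -0.0606],
 [-0.0606, 0.0951]].

Step 4 — quadratic form (x̄ - mu_0)^T · S^{-1} · (x̄ - mu_0):
  S^{-1} · (x̄ - mu_0) = (-0.2754, 0.369),
  (x̄ - mu_0)^T · [...] = (-0.3333)·(-0.2754) + (3.6667)·(0.369) = 1.4449.

Step 5 — scale by n: T² = 6 · 1.4449 = 8.6696.

T² ≈ 8.6696


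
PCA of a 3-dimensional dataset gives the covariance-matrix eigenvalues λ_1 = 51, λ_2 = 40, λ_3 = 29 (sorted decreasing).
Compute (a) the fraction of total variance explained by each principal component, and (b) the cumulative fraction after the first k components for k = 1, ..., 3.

Step 1 — total variance = trace(Sigma) = Σ λ_i = 51 + 40 + 29 = 120.

Step 2 — fraction explained by component i = λ_i / Σ λ:
  PC1: 51/120 = 0.425
  PC2: 40/120 = 0.3333
  PC3: 29/120 = 0.2417

Step 3 — cumulative fraction after k components = (λ_1 + ... + λ_k) / Σ λ:
  k = 1: 51/120 = 0.425
  k = 2: (51 + 40)/120 = 91/120 = 0.7583
  k = 3: (51 + 40 + 29)/120 = 120/120 = 1

Summary (fraction, with percent):

explained: PC1 0.425 (42.5%), PC2 0.3333 (33.33%), PC3 0.2417 (24.17%);  cumulative: 0.425, 0.7583, 1


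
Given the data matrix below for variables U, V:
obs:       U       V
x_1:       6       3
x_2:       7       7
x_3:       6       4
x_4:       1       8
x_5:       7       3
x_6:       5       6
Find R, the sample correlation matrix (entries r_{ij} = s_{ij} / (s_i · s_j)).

Step 1 — column means:
  mean(U) = (6 + 7 + 6 + 1 + 7 + 5) / 6 = 32/6 = 5.3333
  mean(V) = (3 + 7 + 4 + 8 + 3 + 6) / 6 = 31/6 = 5.1667

Step 2 — sample variances and covariances s[i,j] = (1/(n-1)) · Σ_k (x_{k,i} - mean_i) · (x_{k,j} - mean_j), with n-1 = 5:
  s[U,U] = ((0.6667)·(0.6667) + (1.6667)·(1.6667) + (0.6667)·(0.6667) + (-4.3333)·(-4.3333) + (1.6667)·(1.6667) + (-0.3333)·(-0.3333)) / 5 = 25.3333/5 = 5.0667
  s[U,V] = ((0.6667)·(-2.1667) + (1.6667)·(1.8333) + (0.6667)·(-1.1667) + (-4.3333)·(2.8333) + (1.6667)·(-2.1667) + (-0.3333)·(0.8333)) / 5 = -15.3333/5 = -3.0667
  s[V,V] = ((-2.1667)·(-2.1667) + (1.8333)·(1.8333) + (-1.1667)·(-1.1667) + (2.8333)·(2.8333) + (-2.1667)·(-2.1667) + (0.8333)·(0.8333)) / 5 = 22.8333/5 = 4.5667
  Sample standard deviations s_i = √(s[i,i]):
  s(U) = √(5.0667) = 2.2509
  s(V) = √(4.5667) = 2.137

Step 3 — r_{ij} = s_{ij} / (s_i · s_j):
  r[U,U] = 1 (diagonal).
  r[U,V] = -3.0667 / (2.2509 · 2.137) = -3.0667 / 4.8102 = -0.6375
  r[V,V] = 1 (diagonal).

R is symmetric with unit diagonal. Assembling:

R = [[1, -0.6375],
 [-0.6375, 1]]


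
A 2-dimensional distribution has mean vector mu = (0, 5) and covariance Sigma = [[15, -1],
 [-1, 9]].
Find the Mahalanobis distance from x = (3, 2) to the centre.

Step 1 — centre the observation: (x - mu) = (3, -3).

Step 2 — invert Sigma. det(Sigma) = 15·9 - (-1)² = 134.
  Sigma^{-1} = (1/det) · [[d, -b], [-b, a]] = [[0.0672, 0.0075],
 [0.0075, 0.1119]].

Step 3 — form the quadratic (x - mu)^T · Sigma^{-1} · (x - mu):
  Sigma^{-1} · (x - mu) = (0.1791, -0.3134).
  (x - mu)^T · [Sigma^{-1} · (x - mu)] = (3)·(0.1791) + (-3)·(-0.3134) = 1.4776.

Step 4 — take square root: d = √(1.4776) ≈ 1.2156.

d(x, mu) = √(1.4776) ≈ 1.2156


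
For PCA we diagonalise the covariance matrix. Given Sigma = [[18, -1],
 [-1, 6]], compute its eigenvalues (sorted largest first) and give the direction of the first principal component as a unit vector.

Step 1 — characteristic polynomial of 2×2 Sigma:
  det(Sigma - λI) = λ² - trace · λ + det = 0.
  trace = 18 + 6 = 24, det = 18·6 - (-1)² = 107.
Step 2 — discriminant:
  Δ = trace² - 4·det = 576 - 428 = 148.
Step 3 — eigenvalues:
  λ = (trace ± √Δ)/2 = (24 ± 12.1655)/2,
  λ_1 = 18.0828,  λ_2 = 5.9172.

Step 4 — unit eigenvector for λ_1: solve (Sigma - λ_1 I)v = 0. First row:
  (18 - 18.0828)·v_x + (-1)·v_y = 0, i.e. (-0.0828)·v_x + (-1)·v_y = 0,
  so v ∝ (b, λ_1 - a) = (-1, 0.0828); multiply by -1 so the first entry is positive: u = (1, -0.0828).
  ||u|| = √((1)² + (-0.0828)²) = √(1.0068) ≈ 1.0034,
  v_1 = u/||u|| ≈ (0.9966, -0.0825) (||v_1|| = 1).

λ_1 = 18.0828,  λ_2 = 5.9172;  v_1 ≈ (0.9966, -0.0825)


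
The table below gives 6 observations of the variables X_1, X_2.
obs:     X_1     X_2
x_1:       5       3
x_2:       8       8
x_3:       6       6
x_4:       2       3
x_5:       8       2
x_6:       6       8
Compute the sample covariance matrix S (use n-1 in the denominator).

Step 1 — column means:
  mean(X_1) = (5 + 8 + 6 + 2 + 8 + 6) / 6 = 35/6 = 5.8333
  mean(X_2) = (3 + 8 + 6 + 3 + 2 + 8) / 6 = 30/6 = 5

Step 2 — sample covariance S[i,j] = (1/(n-1)) · Σ_k (x_{k,i} - mean_i) · (x_{k,j} - mean_j), with n-1 = 5.
  S[X_1,X_1] = ((-0.8333)·(-0.8333) + (2.1667)·(2.1667) + (0.1667)·(0.1667) + (-3.8333)·(-3.8333) + (2.1667)·(2.1667) + (0.1667)·(0.1667)) / 5 = 24.8333/5 = 4.9667
  S[X_1,X_2] = ((-0.8333)·(-2) + (2.1667)·(3) + (0.1667)·(1) + (-3.8333)·(-2) + (2.1667)·(-3) + (0.1667)·(3)) / 5 = 10/5 = 2
  S[X_2,X_2] = ((-2)·(-2) + (3)·(3) + (1)·(1) + (-2)·(-2) + (-3)·(-3) + (3)·(3)) / 5 = 36/5 = 7.2

S is symmetric (S[j,i] = S[i,j]). Assembling:

S = [[4.9667, 2],
 [2, 7.2]]


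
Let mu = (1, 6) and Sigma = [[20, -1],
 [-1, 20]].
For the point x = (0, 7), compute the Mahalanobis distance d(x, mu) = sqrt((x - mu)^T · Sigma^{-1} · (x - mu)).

Step 1 — centre the observation: (x - mu) = (-1, 1).

Step 2 — invert Sigma. det(Sigma) = 20·20 - (-1)² = 399.
  Sigma^{-1} = (1/det) · [[d, -b], [-b, a]] = [[0.0501, 0.0025],
 [0.0025, 0.0501]].

Step 3 — form the quadratic (x - mu)^T · Sigma^{-1} · (x - mu):
  Sigma^{-1} · (x - mu) = (-0.0476, 0.0476).
  (x - mu)^T · [Sigma^{-1} · (x - mu)] = (-1)·(-0.0476) + (1)·(0.0476) = 0.0952.

Step 4 — take square root: d = √(0.0952) ≈ 0.3086.

d(x, mu) = √(0.0952) ≈ 0.3086


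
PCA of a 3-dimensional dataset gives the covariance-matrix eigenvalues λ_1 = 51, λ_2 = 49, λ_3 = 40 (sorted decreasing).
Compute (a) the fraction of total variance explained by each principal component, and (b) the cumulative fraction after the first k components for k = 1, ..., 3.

Step 1 — total variance = trace(Sigma) = Σ λ_i = 51 + 49 + 40 = 140.

Step 2 — fraction explained by component i = λ_i / Σ λ:
  PC1: 51/140 = 0.3643
  PC2: 49/140 = 0.35
  PC3: 40/140 = 0.2857

Step 3 — cumulative fraction after k components = (λ_1 + ... + λ_k) / Σ λ:
  k = 1: 51/140 = 0.3643
  k = 2: (51 + 49)/140 = 100/140 = 0.7143
  k = 3: (51 + 49 + 40)/140 = 140/140 = 1

Summary (fraction, with percent):

explained: PC1 0.3643 (36.43%), PC2 0.35 (35%), PC3 0.2857 (28.57%);  cumulative: 0.3643, 0.7143, 1


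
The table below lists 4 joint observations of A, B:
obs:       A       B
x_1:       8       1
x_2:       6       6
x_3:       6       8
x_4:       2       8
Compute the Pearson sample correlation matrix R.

Step 1 — column means:
  mean(A) = (8 + 6 + 6 + 2) / 4 = 22/4 = 5.5
  mean(B) = (1 + 6 + 8 + 8) / 4 = 23/4 = 5.75

Step 2 — sample variances and covariances s[i,j] = (1/(n-1)) · Σ_k (x_{k,i} - mean_i) · (x_{k,j} - mean_j), with n-1 = 3:
  s[A,A] = ((2.5)·(2.5) + (0.5)·(0.5) + (0.5)·(0.5) + (-3.5)·(-3.5)) / 3 = 19/3 = 6.3333
  s[A,B] = ((2.5)·(-4.75) + (0.5)·(0.25) + (0.5)·(2.25) + (-3.5)·(2.25)) / 3 = -18.5/3 = -6.1667
  s[B,B] = ((-4.75)·(-4.75) + (0.25)·(0.25) + (2.25)·(2.25) + (2.25)·(2.25)) / 3 = 32.75/3 = 10.9167
  Sample standard deviations s_i = √(s[i,i]):
  s(A) = √(6.3333) = 2.5166
  s(B) = √(10.9167) = 3.304

Step 3 — r_{ij} = s_{ij} / (s_i · s_j):
  r[A,A] = 1 (diagonal).
  r[A,B] = -6.1667 / (2.5166 · 3.304) = -6.1667 / 8.315 = -0.7416
  r[B,B] = 1 (diagonal).

R is symmetric with unit diagonal. Assembling:

R = [[1, -0.7416],
 [-0.7416, 1]]


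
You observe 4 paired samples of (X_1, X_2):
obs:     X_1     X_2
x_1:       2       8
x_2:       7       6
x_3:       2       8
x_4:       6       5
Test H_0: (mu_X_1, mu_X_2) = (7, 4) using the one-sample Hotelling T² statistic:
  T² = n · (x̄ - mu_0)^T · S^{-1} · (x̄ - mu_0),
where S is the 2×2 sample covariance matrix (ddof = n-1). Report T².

Step 1 — sample mean vector:
  mean(X_1) = (2 + 7 + 2 + 6) / 4 = 17/4 = 4.25
  mean(X_2) = (8 + 6 + 8 + 5) / 4 = 27/4 = 6.75
  x̄ = (4.25, 6.75),  deviation x̄ - mu_0 = (4.25, 6.75) - (7, 4) = (-2.75, 2.75).

Step 2 — sample covariance matrix, S[i,j] = (1/(n-1)) · Σ_k (x_{k,i} - mean_i) · (x_{k,j} - mean_j), divisor n-1 = 3:
  S[X_1,X_1] = ((-2.25)·(-2.25) + (2.75)·(2.75) + (-2.25)·(-2.25) + (1.75)·(1.75)) / 3 = 20.75/3 = 6.9167
  S[X_1,X_2] = ((-2.25)·(1.25) + (2.75)·(-0.75) + (-2.25)·(1.25) + (1.75)·(-1.75)) / 3 = -10.75/3 = -3.5833
  S[X_2,X_2] = ((1.25)·(1.25) + (-0.75)·(-0.75) + (1.25)·(1.25) + (-1.75)·(-1.75)) / 3 = 6.75/3 = 2.25
  S = [[6.9167, -3.5833],
 [-3.5833, 2.25]].

Step 3 — invert S. det(S) = 6.9167·2.25 - (-3.5833)² = 2.7222.
  S^{-1} = (1/det) · [[d, -b], [-b, a]] = [[0.8265, 1.3163],
 [1.3163, 2.5408]].

Step 4 — quadratic form (x̄ - mu_0)^T · S^{-1} · (x̄ - mu_0):
  S^{-1} · (x̄ - mu_0) = (1.3469, 3.3673),
  (x̄ - mu_0)^T · [...] = (-2.75)·(1.3469) + (2.75)·(3.3673) = 5.5561.

Step 5 — scale by n: T² = 4 · 5.5561 = 22.2245.

T² ≈ 22.2245


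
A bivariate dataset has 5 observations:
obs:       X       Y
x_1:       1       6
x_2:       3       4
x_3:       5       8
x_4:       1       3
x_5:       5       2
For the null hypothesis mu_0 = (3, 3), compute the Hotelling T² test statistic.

Step 1 — sample mean vector:
  mean(X) = (1 + 3 + 5 + 1 + 5) / 5 = 15/5 = 3
  mean(Y) = (6 + 4 + 8 + 3 + 2) / 5 = 23/5 = 4.6
  x̄ = (3, 4.6),  deviation x̄ - mu_0 = (3, 4.6) - (3, 3) = (0, 1.6).

Step 2 — sample covariance matrix, S[i,j] = (1/(n-1)) · Σ_k (x_{k,i} - mean_i) · (x_{k,j} - mean_j), divisor n-1 = 4:
  S[X,X] = ((-2)·(-2) + (0)·(0) + (2)·(2) + (-2)·(-2) + (2)·(2)) / 4 = 16/4 = 4
  S[X,Y] = ((-2)·(1.4) + (0)·(-0.6) + (2)·(3.4) + (-2)·(-1.6) + (2)·(-2.6)) / 4 = 2/4 = 0.5
  S[Y,Y] = ((1.4)·(1.4) + (-0.6)·(-0.6) + (3.4)·(3.4) + (-1.6)·(-1.6) + (-2.6)·(-2.6)) / 4 = 23.2/4 = 5.8
  S = [[4, 0.5],
 [0.5, 5.8]].

Step 3 — invert S. det(S) = 4·5.8 - (0.5)² = 22.95.
  S^{-1} = (1/det) · [[d, -b], [-b, a]] = [[0.2527, -0.0218],
 [-0.0218, 0.1743]].

Step 4 — quadratic form (x̄ - mu_0)^T · S^{-1} · (x̄ - mu_0):
  S^{-1} · (x̄ - mu_0) = (-0.0349, 0.2789),
  (x̄ - mu_0)^T · [...] = (0)·(-0.0349) + (1.6)·(0.2789) = 0.4462.

Step 5 — scale by n: T² = 5 · 0.4462 = 2.2309.

T² ≈ 2.2309


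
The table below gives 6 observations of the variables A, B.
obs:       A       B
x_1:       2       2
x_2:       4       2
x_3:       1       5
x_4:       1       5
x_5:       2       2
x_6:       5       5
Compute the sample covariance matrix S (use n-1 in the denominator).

Step 1 — column means:
  mean(A) = (2 + 4 + 1 + 1 + 2 + 5) / 6 = 15/6 = 2.5
  mean(B) = (2 + 2 + 5 + 5 + 2 + 5) / 6 = 21/6 = 3.5

Step 2 — sample covariance S[i,j] = (1/(n-1)) · Σ_k (x_{k,i} - mean_i) · (x_{k,j} - mean_j), with n-1 = 5.
  S[A,A] = ((-0.5)·(-0.5) + (1.5)·(1.5) + (-1.5)·(-1.5) + (-1.5)·(-1.5) + (-0.5)·(-0.5) + (2.5)·(2.5)) / 5 = 13.5/5 = 2.7
  S[A,B] = ((-0.5)·(-1.5) + (1.5)·(-1.5) + (-1.5)·(1.5) + (-1.5)·(1.5) + (-0.5)·(-1.5) + (2.5)·(1.5)) / 5 = -1.5/5 = -0.3
  S[B,B] = ((-1.5)·(-1.5) + (-1.5)·(-1.5) + (1.5)·(1.5) + (1.5)·(1.5) + (-1.5)·(-1.5) + (1.5)·(1.5)) / 5 = 13.5/5 = 2.7

S is symmetric (S[j,i] = S[i,j]). Assembling:

S = [[2.7, -0.3],
 [-0.3, 2.7]]


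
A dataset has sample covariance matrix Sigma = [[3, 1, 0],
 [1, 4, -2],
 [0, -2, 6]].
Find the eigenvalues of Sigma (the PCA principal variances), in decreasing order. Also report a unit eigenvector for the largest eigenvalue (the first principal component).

Step 1 — characteristic polynomial p(λ) = det(λI - Sigma) = λ³ - tr·λ² + c_1·λ - det, where tr = trace, c_1 = sum of the principal 2×2 minors, det = det(Sigma):
  tr = 3 + 4 + 6 = 13,
  c_1 = (3·4 - (1)²) + (3·6 - (0)²) + (4·6 - (-2)²) = 11 + 18 + 20 = 49,
  det = 3·(4·6 - (-2)²) - (1)·((1)·6 - (-2)·(0)) + (0)·((1)·(-2) - 4·(0)) = 3·(20) - (1)·(6) + (0)·(-2) = 54.
  So p(λ) = λ³ - 13λ² + 49λ - 54.
Step 2 — look for an integer root (rational root theorem: any rational root is an integer divisor of 54). Testing λ = 2:
  p(2) = 8 - 52 + 98 - 54 = 0  ✓
  Dividing out (λ - 2): p(λ) = (λ - 2)(λ² - 11λ + 27).
Step 3 — remaining eigenvalues from the quadratic λ² - 11λ + 27 = 0:
  Δ = 11² - 4·27 = 121 - 108 = 13,  λ = (11 ± √13)/2 = (11 ± 3.6056)/2 ≈ 7.3028 or 3.6972.
  Sorted: λ_1 = 7.3028,  λ_2 = 3.6972,  λ_3 = 2  (check: sum = 13 = tr ✓).

Step 4 — unit eigenvector for λ_1 ≈ 7.3028: v spans the null space of (Sigma - λ_1 I), whose rows are
  r_1 = (-4.3028, 1, 0),  r_2 = (1, -3.3028, -2),  r_3 = (0, -2, -1.3028).
  v is orthogonal to every row, so take v ∝ r_1 × r_2 = ((1)·(-2) - (0)·(-3.3028), (0)·(1) - (-4.3028)·(-2), (-4.3028)·(-3.3028) - (1)·(1)) ≈ (-2, -8.6056, 13.2111).
  Rescale (multiply by -1 so the first nonzero entry is positive): u = (2, 8.6056, -13.2111).
  ||u|| = √((2)² + (8.6056)² + (-13.2111)²) = √(252.5887) ≈ 15.893,  v_1 = u/||u|| ≈ (0.1258, 0.5415, -0.8313) (||v_1|| = 1).

λ_1 = 7.3028,  λ_2 = 3.6972,  λ_3 = 2;  v_1 ≈ (0.1258, 0.5415, -0.8313)


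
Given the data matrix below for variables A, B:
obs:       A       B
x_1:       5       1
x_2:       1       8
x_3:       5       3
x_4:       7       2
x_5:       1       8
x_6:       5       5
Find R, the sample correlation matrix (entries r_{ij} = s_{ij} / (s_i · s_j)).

Step 1 — column means:
  mean(A) = (5 + 1 + 5 + 7 + 1 + 5) / 6 = 24/6 = 4
  mean(B) = (1 + 8 + 3 + 2 + 8 + 5) / 6 = 27/6 = 4.5

Step 2 — sample variances and covariances s[i,j] = (1/(n-1)) · Σ_k (x_{k,i} - mean_i) · (x_{k,j} - mean_j), with n-1 = 5:
  s[A,A] = ((1)·(1) + (-3)·(-3) + (1)·(1) + (3)·(3) + (-3)·(-3) + (1)·(1)) / 5 = 30/5 = 6
  s[A,B] = ((1)·(-3.5) + (-3)·(3.5) + (1)·(-1.5) + (3)·(-2.5) + (-3)·(3.5) + (1)·(0.5)) / 5 = -33/5 = -6.6
  s[B,B] = ((-3.5)·(-3.5) + (3.5)·(3.5) + (-1.5)·(-1.5) + (-2.5)·(-2.5) + (3.5)·(3.5) + (0.5)·(0.5)) / 5 = 45.5/5 = 9.1
  Sample standard deviations s_i = √(s[i,i]):
  s(A) = √(6) = 2.4495
  s(B) = √(9.1) = 3.0166

Step 3 — r_{ij} = s_{ij} / (s_i · s_j):
  r[A,A] = 1 (diagonal).
  r[A,B] = -6.6 / (2.4495 · 3.0166) = -6.6 / 7.3892 = -0.8932
  r[B,B] = 1 (diagonal).

R is symmetric with unit diagonal. Assembling:

R = [[1, -0.8932],
 [-0.8932, 1]]


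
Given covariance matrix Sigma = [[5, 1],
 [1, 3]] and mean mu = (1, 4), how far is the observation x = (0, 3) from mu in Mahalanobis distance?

Step 1 — centre the observation: (x - mu) = (-1, -1).

Step 2 — invert Sigma. det(Sigma) = 5·3 - (1)² = 14.
  Sigma^{-1} = (1/det) · [[d, -b], [-b, a]] = [[0.2143, -0.0714],
 [-0.0714, 0.3571]].

Step 3 — form the quadratic (x - mu)^T · Sigma^{-1} · (x - mu):
  Sigma^{-1} · (x - mu) = (-0.1429, -0.2857).
  (x - mu)^T · [Sigma^{-1} · (x - mu)] = (-1)·(-0.1429) + (-1)·(-0.2857) = 0.4286.

Step 4 — take square root: d = √(0.4286) ≈ 0.6547.

d(x, mu) = √(0.4286) ≈ 0.6547


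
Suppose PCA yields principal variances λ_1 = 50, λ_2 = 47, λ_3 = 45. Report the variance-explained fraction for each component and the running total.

Step 1 — total variance = trace(Sigma) = Σ λ_i = 50 + 47 + 45 = 142.

Step 2 — fraction explained by component i = λ_i / Σ λ:
  PC1: 50/142 = 0.3521
  PC2: 47/142 = 0.331
  PC3: 45/142 = 0.3169

Step 3 — cumulative fraction after k components = (λ_1 + ... + λ_k) / Σ λ:
  k = 1: 50/142 = 0.3521
  k = 2: (50 + 47)/142 = 97/142 = 0.6831
  k = 3: (50 + 47 + 45)/142 = 142/142 = 1

Summary (fraction, with percent):

explained: PC1 0.3521 (35.21%), PC2 0.331 (33.1%), PC3 0.3169 (31.69%);  cumulative: 0.3521, 0.6831, 1


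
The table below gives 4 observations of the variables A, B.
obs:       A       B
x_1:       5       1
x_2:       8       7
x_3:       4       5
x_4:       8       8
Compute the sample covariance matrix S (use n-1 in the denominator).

Step 1 — column means:
  mean(A) = (5 + 8 + 4 + 8) / 4 = 25/4 = 6.25
  mean(B) = (1 + 7 + 5 + 8) / 4 = 21/4 = 5.25

Step 2 — sample covariance S[i,j] = (1/(n-1)) · Σ_k (x_{k,i} - mean_i) · (x_{k,j} - mean_j), with n-1 = 3.
  S[A,A] = ((-1.25)·(-1.25) + (1.75)·(1.75) + (-2.25)·(-2.25) + (1.75)·(1.75)) / 3 = 12.75/3 = 4.25
  S[A,B] = ((-1.25)·(-4.25) + (1.75)·(1.75) + (-2.25)·(-0.25) + (1.75)·(2.75)) / 3 = 13.75/3 = 4.5833
  S[B,B] = ((-4.25)·(-4.25) + (1.75)·(1.75) + (-0.25)·(-0.25) + (2.75)·(2.75)) / 3 = 28.75/3 = 9.5833

S is symmetric (S[j,i] = S[i,j]). Assembling:

S = [[4.25, 4.5833],
 [4.5833, 9.5833]]


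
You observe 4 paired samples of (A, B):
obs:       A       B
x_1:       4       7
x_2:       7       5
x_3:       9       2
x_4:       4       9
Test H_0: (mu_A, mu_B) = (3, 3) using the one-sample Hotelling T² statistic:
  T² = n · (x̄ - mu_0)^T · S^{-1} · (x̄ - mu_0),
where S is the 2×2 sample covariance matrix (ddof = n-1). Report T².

Step 1 — sample mean vector:
  mean(A) = (4 + 7 + 9 + 4) / 4 = 24/4 = 6
  mean(B) = (7 + 5 + 2 + 9) / 4 = 23/4 = 5.75
  x̄ = (6, 5.75),  deviation x̄ - mu_0 = (6, 5.75) - (3, 3) = (3, 2.75).

Step 2 — sample covariance matrix, S[i,j] = (1/(n-1)) · Σ_k (x_{k,i} - mean_i) · (x_{k,j} - mean_j), divisor n-1 = 3:
  S[A,A] = ((-2)·(-2) + (1)·(1) + (3)·(3) + (-2)·(-2)) / 3 = 18/3 = 6
  S[A,B] = ((-2)·(1.25) + (1)·(-0.75) + (3)·(-3.75) + (-2)·(3.25)) / 3 = -21/3 = -7
  S[B,B] = ((1.25)·(1.25) + (-0.75)·(-0.75) + (-3.75)·(-3.75) + (3.25)·(3.25)) / 3 = 26.75/3 = 8.9167
  S = [[6, -7],
 [-7, 8.9167]].

Step 3 — invert S. det(S) = 6·8.9167 - (-7)² = 4.5.
  S^{-1} = (1/det) · [[d, -b], [-b, a]] = [[1.9815, 1.5556],
 [1.5556, 1.3333]].

Step 4 — quadratic form (x̄ - mu_0)^T · S^{-1} · (x̄ - mu_0):
  S^{-1} · (x̄ - mu_0) = (10.2222, 8.3333),
  (x̄ - mu_0)^T · [...] = (3)·(10.2222) + (2.75)·(8.3333) = 53.5833.

Step 5 — scale by n: T² = 4 · 53.5833 = 214.3333.

T² ≈ 214.3333


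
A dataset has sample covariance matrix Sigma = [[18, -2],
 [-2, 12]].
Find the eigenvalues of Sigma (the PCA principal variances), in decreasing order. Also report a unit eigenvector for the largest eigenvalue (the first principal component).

Step 1 — characteristic polynomial of 2×2 Sigma:
  det(Sigma - λI) = λ² - trace · λ + det = 0.
  trace = 18 + 12 = 30, det = 18·12 - (-2)² = 212.
Step 2 — discriminant:
  Δ = trace² - 4·det = 900 - 848 = 52.
Step 3 — eigenvalues:
  λ = (trace ± √Δ)/2 = (30 ± 7.2111)/2,
  λ_1 = 18.6056,  λ_2 = 11.3944.

Step 4 — unit eigenvector for λ_1: solve (Sigma - λ_1 I)v = 0. First row:
  (18 - 18.6056)·v_x + (-2)·v_y = 0, i.e. (-0.6056)·v_x + (-2)·v_y = 0,
  so v ∝ (b, λ_1 - a) = (-2, 0.6056); multiply by -1 so the first entry is positive: u = (2, -0.6056).
  ||u|| = √((2)² + (-0.6056)²) = √(4.3667) ≈ 2.0897,
  v_1 = u/||u|| ≈ (0.9571, -0.2898) (||v_1|| = 1).

λ_1 = 18.6056,  λ_2 = 11.3944;  v_1 ≈ (0.9571, -0.2898)


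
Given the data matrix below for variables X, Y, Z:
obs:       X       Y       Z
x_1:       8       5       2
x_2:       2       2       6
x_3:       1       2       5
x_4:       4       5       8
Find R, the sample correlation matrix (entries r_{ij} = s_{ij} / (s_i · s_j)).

Step 1 — column means:
  mean(X) = (8 + 2 + 1 + 4) / 4 = 15/4 = 3.75
  mean(Y) = (5 + 2 + 2 + 5) / 4 = 14/4 = 3.5
  mean(Z) = (2 + 6 + 5 + 8) / 4 = 21/4 = 5.25

Step 2 — sample variances and covariances s[i,j] = (1/(n-1)) · Σ_k (x_{k,i} - mean_i) · (x_{k,j} - mean_j), with n-1 = 3:
  s[X,X] = ((4.25)·(4.25) + (-1.75)·(-1.75) + (-2.75)·(-2.75) + (0.25)·(0.25)) / 3 = 28.75/3 = 9.5833
  s[X,Y] = ((4.25)·(1.5) + (-1.75)·(-1.5) + (-2.75)·(-1.5) + (0.25)·(1.5)) / 3 = 13.5/3 = 4.5
  s[X,Z] = ((4.25)·(-3.25) + (-1.75)·(0.75) + (-2.75)·(-0.25) + (0.25)·(2.75)) / 3 = -13.75/3 = -4.5833
  s[Y,Y] = ((1.5)·(1.5) + (-1.5)·(-1.5) + (-1.5)·(-1.5) + (1.5)·(1.5)) / 3 = 9/3 = 3
  s[Y,Z] = ((1.5)·(-3.25) + (-1.5)·(0.75) + (-1.5)·(-0.25) + (1.5)·(2.75)) / 3 = -1.5/3 = -0.5
  s[Z,Z] = ((-3.25)·(-3.25) + (0.75)·(0.75) + (-0.25)·(-0.25) + (2.75)·(2.75)) / 3 = 18.75/3 = 6.25
  Sample standard deviations s_i = √(s[i,i]):
  s(X) = √(9.5833) = 3.0957
  s(Y) = √(3) = 1.7321
  s(Z) = √(6.25) = 2.5

Step 3 — r_{ij} = s_{ij} / (s_i · s_j):
  r[X,X] = 1 (diagonal).
  r[X,Y] = 4.5 / (3.0957 · 1.7321) = 4.5 / 5.3619 = 0.8393
  r[X,Z] = -4.5833 / (3.0957 · 2.5) = -4.5833 / 7.7392 = -0.5922
  r[Y,Y] = 1 (diagonal).
  r[Y,Z] = -0.5 / (1.7321 · 2.5) = -0.5 / 4.3301 = -0.1155
  r[Z,Z] = 1 (diagonal).

R is symmetric with unit diagonal. Assembling:

R = [[1, 0.8393, -0.5922],
 [0.8393, 1, -0.1155],
 [-0.5922, -0.1155, 1]]


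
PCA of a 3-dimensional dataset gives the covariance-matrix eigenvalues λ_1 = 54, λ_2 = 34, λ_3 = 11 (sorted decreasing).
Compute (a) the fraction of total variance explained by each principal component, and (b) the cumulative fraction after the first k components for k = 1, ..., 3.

Step 1 — total variance = trace(Sigma) = Σ λ_i = 54 + 34 + 11 = 99.

Step 2 — fraction explained by component i = λ_i / Σ λ:
  PC1: 54/99 = 0.5455
  PC2: 34/99 = 0.3434
  PC3: 11/99 = 0.1111

Step 3 — cumulative fraction after k components = (λ_1 + ... + λ_k) / Σ λ:
  k = 1: 54/99 = 0.5455
  k = 2: (54 + 34)/99 = 88/99 = 0.8889
  k = 3: (54 + 34 + 11)/99 = 99/99 = 1

Summary (fraction, with percent):

explained: PC1 0.5455 (54.55%), PC2 0.3434 (34.34%), PC3 0.1111 (11.11%);  cumulative: 0.5455, 0.8889, 1


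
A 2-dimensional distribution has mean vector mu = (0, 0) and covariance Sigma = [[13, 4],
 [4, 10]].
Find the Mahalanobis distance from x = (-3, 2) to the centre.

Step 1 — centre the observation: (x - mu) = (-3, 2).

Step 2 — invert Sigma. det(Sigma) = 13·10 - (4)² = 114.
  Sigma^{-1} = (1/det) · [[d, -b], [-b, a]] = [[0.0877, -0.0351],
 [-0.0351, 0.114]].

Step 3 — form the quadratic (x - mu)^T · Sigma^{-1} · (x - mu):
  Sigma^{-1} · (x - mu) = (-0.3333, 0.3333).
  (x - mu)^T · [Sigma^{-1} · (x - mu)] = (-3)·(-0.3333) + (2)·(0.3333) = 1.6667.

Step 4 — take square root: d = √(1.6667) ≈ 1.291.

d(x, mu) = √(1.6667) ≈ 1.291


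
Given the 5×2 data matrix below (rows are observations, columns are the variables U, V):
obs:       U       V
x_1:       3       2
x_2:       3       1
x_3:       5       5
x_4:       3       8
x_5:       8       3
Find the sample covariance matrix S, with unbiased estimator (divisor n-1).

Step 1 — column means:
  mean(U) = (3 + 3 + 5 + 3 + 8) / 5 = 22/5 = 4.4
  mean(V) = (2 + 1 + 5 + 8 + 3) / 5 = 19/5 = 3.8

Step 2 — sample covariance S[i,j] = (1/(n-1)) · Σ_k (x_{k,i} - mean_i) · (x_{k,j} - mean_j), with n-1 = 4.
  S[U,U] = ((-1.4)·(-1.4) + (-1.4)·(-1.4) + (0.6)·(0.6) + (-1.4)·(-1.4) + (3.6)·(3.6)) / 4 = 19.2/4 = 4.8
  S[U,V] = ((-1.4)·(-1.8) + (-1.4)·(-2.8) + (0.6)·(1.2) + (-1.4)·(4.2) + (3.6)·(-0.8)) / 4 = -1.6/4 = -0.4
  S[V,V] = ((-1.8)·(-1.8) + (-2.8)·(-2.8) + (1.2)·(1.2) + (4.2)·(4.2) + (-0.8)·(-0.8)) / 4 = 30.8/4 = 7.7

S is symmetric (S[j,i] = S[i,j]). Assembling:

S = [[4.8, -0.4],
 [-0.4, 7.7]]


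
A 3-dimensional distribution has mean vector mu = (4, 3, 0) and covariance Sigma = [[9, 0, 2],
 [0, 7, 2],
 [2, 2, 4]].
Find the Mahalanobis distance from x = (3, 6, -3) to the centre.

Step 1 — centre the observation: (x - mu) = (-1, 3, -3).

Step 2 — invert Sigma (cofactor / det for 3×3, or solve directly):
  Sigma^{-1} = [[0.1277, 0.0213, -0.0745],
 [0.0213, 0.1702, -0.0957],
 [-0.0745, -0.0957, 0.3351]].

Step 3 — form the quadratic (x - mu)^T · Sigma^{-1} · (x - mu):
  Sigma^{-1} · (x - mu) = (0.1596, 0.7766, -1.2181).
  (x - mu)^T · [Sigma^{-1} · (x - mu)] = (-1)·(0.1596) + (3)·(0.7766) + (-3)·(-1.2181) = 5.8245.

Step 4 — take square root: d = √(5.8245) ≈ 2.4134.

d(x, mu) = √(5.8245) ≈ 2.4134


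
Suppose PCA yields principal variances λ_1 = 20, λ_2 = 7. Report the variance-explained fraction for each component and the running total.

Step 1 — total variance = trace(Sigma) = Σ λ_i = 20 + 7 = 27.

Step 2 — fraction explained by component i = λ_i / Σ λ:
  PC1: 20/27 = 0.7407
  PC2: 7/27 = 0.2593

Step 3 — cumulative fraction after k components = (λ_1 + ... + λ_k) / Σ λ:
  k = 1: 20/27 = 0.7407
  k = 2: (20 + 7)/27 = 27/27 = 1

Summary (fraction, with percent):

explained: PC1 0.7407 (74.07%), PC2 0.2593 (25.93%);  cumulative: 0.7407, 1


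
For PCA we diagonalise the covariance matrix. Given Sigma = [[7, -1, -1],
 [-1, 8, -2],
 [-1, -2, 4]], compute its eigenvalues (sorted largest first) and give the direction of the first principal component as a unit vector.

Step 1 — characteristic polynomial p(λ) = det(λI - Sigma) = λ³ - tr·λ² + c_1·λ - det, where tr = trace, c_1 = sum of the principal 2×2 minors, det = det(Sigma):
  tr = 7 + 8 + 4 = 19,
  c_1 = (7·8 - (-1)²) + (7·4 - (-1)²) + (8·4 - (-2)²) = 55 + 27 + 28 = 110,
  det = 7·(8·4 - (-2)²) - (-1)·((-1)·4 - (-2)·(-1)) + (-1)·((-1)·(-2) - 8·(-1)) = 7·(28) - (-1)·(-6) + (-1)·(10) = 180.
  So p(λ) = λ³ - 19λ² + 110λ - 180.
Step 2 — look for an integer root (rational root theorem: any rational root is an integer divisor of 180). Testing λ = 9:
  p(9) = 729 - 1539 + 990 - 180 = 0  ✓
  Dividing out (λ - 9): p(λ) = (λ - 9)(λ² - 10λ + 20).
Step 3 — remaining eigenvalues from the quadratic λ² - 10λ + 20 = 0:
  Δ = 10² - 4·20 = 100 - 80 = 20,  λ = (10 ± √20)/2 = (10 ± 4.4721)/2 ≈ 7.2361 or 2.7639.
  Sorted: λ_1 = 9,  λ_2 = 7.2361,  λ_3 = 2.7639  (check: sum = 19 = tr ✓).

Step 4 — unit eigenvector for λ_1 = 9: v spans the null space of (Sigma - λ_1 I), whose rows are
  r_1 = (-2, -1, -1),  r_2 = (-1, -1, -2),  r_3 = (-1, -2, -5).
  v is orthogonal to every row, so take v ∝ r_1 × r_2 = ((-1)·(-2) - (-1)·(-1), (-1)·(-1) - (-2)·(-2), (-2)·(-1) - (-1)·(-1)) = (1, -3, 1).
  Let u = (1, -3, 1).
  ||u|| = √((1)² + (-3)² + (1)²) = √(11) ≈ 3.3166,  v_1 = u/||u|| ≈ (0.3015, -0.9045, 0.3015) (||v_1|| = 1).

λ_1 = 9,  λ_2 = 7.2361,  λ_3 = 2.7639;  v_1 ≈ (0.3015, -0.9045, 0.3015)


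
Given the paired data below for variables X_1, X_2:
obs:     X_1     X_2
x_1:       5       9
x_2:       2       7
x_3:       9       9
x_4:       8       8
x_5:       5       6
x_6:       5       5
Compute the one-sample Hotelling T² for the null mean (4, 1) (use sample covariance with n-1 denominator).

Step 1 — sample mean vector:
  mean(X_1) = (5 + 2 + 9 + 8 + 5 + 5) / 6 = 34/6 = 5.6667
  mean(X_2) = (9 + 7 + 9 + 8 + 6 + 5) / 6 = 44/6 = 7.3333
  x̄ = (5.6667, 7.3333),  deviation x̄ - mu_0 = (5.6667, 7.3333) - (4, 1) = (1.6667, 6.3333).

Step 2 — sample covariance matrix, S[i,j] = (1/(n-1)) · Σ_k (x_{k,i} - mean_i) · (x_{k,j} - mean_j), divisor n-1 = 5:
  S[X_1,X_1] = ((-0.6667)·(-0.6667) + (-3.6667)·(-3.6667) + (3.3333)·(3.3333) + (2.3333)·(2.3333) + (-0.6667)·(-0.6667) + (-0.6667)·(-0.6667)) / 5 = 31.3333/5 = 6.2667
  S[X_1,X_2] = ((-0.6667)·(1.6667) + (-3.6667)·(-0.3333) + (3.3333)·(1.6667) + (2.3333)·(0.6667) + (-0.6667)·(-1.3333) + (-0.6667)·(-2.3333)) / 5 = 9.6667/5 = 1.9333
  S[X_2,X_2] = ((1.6667)·(1.6667) + (-0.3333)·(-0.3333) + (1.6667)·(1.6667) + (0.6667)·(0.6667) + (-1.3333)·(-1.3333) + (-2.3333)·(-2.3333)) / 5 = 13.3333/5 = 2.6667
  S = [[6.2667, 1.9333],
 [1.9333, 2.6667]].

Step 3 — invert S. det(S) = 6.2667·2.6667 - (1.9333)² = 12.9733.
  S^{-1} = (1/det) · [[d, -b], [-b, a]] = [[0.2055, -0.149],
 [-0.149, 0.483]].

Step 4 — quadratic form (x̄ - mu_0)^T · S^{-1} · (x̄ - mu_0):
  S^{-1} · (x̄ - mu_0) = (-0.6012, 2.8109),
  (x̄ - mu_0)^T · [...] = (1.6667)·(-0.6012) + (6.3333)·(2.8109) = 16.8003.

Step 5 — scale by n: T² = 6 · 16.8003 = 100.8016.

T² ≈ 100.8016


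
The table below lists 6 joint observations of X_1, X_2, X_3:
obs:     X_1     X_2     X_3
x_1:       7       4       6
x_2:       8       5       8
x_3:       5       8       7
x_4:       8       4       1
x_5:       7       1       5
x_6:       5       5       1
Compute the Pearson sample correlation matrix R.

Step 1 — column means:
  mean(X_1) = (7 + 8 + 5 + 8 + 7 + 5) / 6 = 40/6 = 6.6667
  mean(X_2) = (4 + 5 + 8 + 4 + 1 + 5) / 6 = 27/6 = 4.5
  mean(X_3) = (6 + 8 + 7 + 1 + 5 + 1) / 6 = 28/6 = 4.6667

Step 2 — sample variances and covariances s[i,j] = (1/(n-1)) · Σ_k (x_{k,i} - mean_i) · (x_{k,j} - mean_j), with n-1 = 5:
  s[X_1,X_1] = ((0.3333)·(0.3333) + (1.3333)·(1.3333) + (-1.6667)·(-1.6667) + (1.3333)·(1.3333) + (0.3333)·(0.3333) + (-1.6667)·(-1.6667)) / 5 = 9.3333/5 = 1.8667
  s[X_1,X_2] = ((0.3333)·(-0.5) + (1.3333)·(0.5) + (-1.6667)·(3.5) + (1.3333)·(-0.5) + (0.3333)·(-3.5) + (-1.6667)·(0.5)) / 5 = -8/5 = -1.6
  s[X_1,X_3] = ((0.3333)·(1.3333) + (1.3333)·(3.3333) + (-1.6667)·(2.3333) + (1.3333)·(-3.6667) + (0.3333)·(0.3333) + (-1.6667)·(-3.6667)) / 5 = 2.3333/5 = 0.4667
  s[X_2,X_2] = ((-0.5)·(-0.5) + (0.5)·(0.5) + (3.5)·(3.5) + (-0.5)·(-0.5) + (-3.5)·(-3.5) + (0.5)·(0.5)) / 5 = 25.5/5 = 5.1
  s[X_2,X_3] = ((-0.5)·(1.3333) + (0.5)·(3.3333) + (3.5)·(2.3333) + (-0.5)·(-3.6667) + (-3.5)·(0.3333) + (0.5)·(-3.6667)) / 5 = 8/5 = 1.6
  s[X_3,X_3] = ((1.3333)·(1.3333) + (3.3333)·(3.3333) + (2.3333)·(2.3333) + (-3.6667)·(-3.6667) + (0.3333)·(0.3333) + (-3.6667)·(-3.6667)) / 5 = 45.3333/5 = 9.0667
  Sample standard deviations s_i = √(s[i,i]):
  s(X_1) = √(1.8667) = 1.3663
  s(X_2) = √(5.1) = 2.2583
  s(X_3) = √(9.0667) = 3.0111

Step 3 — r_{ij} = s_{ij} / (s_i · s_j):
  r[X_1,X_1] = 1 (diagonal).
  r[X_1,X_2] = -1.6 / (1.3663 · 2.2583) = -1.6 / 3.0854 = -0.5186
  r[X_1,X_3] = 0.4667 / (1.3663 · 3.0111) = 0.4667 / 4.1139 = 0.1134
  r[X_2,X_2] = 1 (diagonal).
  r[X_2,X_3] = 1.6 / (2.2583 · 3.0111) = 1.6 / 6.8 = 0.2353
  r[X_3,X_3] = 1 (diagonal).

R is symmetric with unit diagonal. Assembling:

R = [[1, -0.5186, 0.1134],
 [-0.5186, 1, 0.2353],
 [0.1134, 0.2353, 1]]


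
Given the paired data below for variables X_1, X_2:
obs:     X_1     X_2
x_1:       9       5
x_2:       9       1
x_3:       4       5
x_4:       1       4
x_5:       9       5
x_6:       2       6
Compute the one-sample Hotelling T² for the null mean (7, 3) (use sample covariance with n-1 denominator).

Step 1 — sample mean vector:
  mean(X_1) = (9 + 9 + 4 + 1 + 9 + 2) / 6 = 34/6 = 5.6667
  mean(X_2) = (5 + 1 + 5 + 4 + 5 + 6) / 6 = 26/6 = 4.3333
  x̄ = (5.6667, 4.3333),  deviation x̄ - mu_0 = (5.6667, 4.3333) - (7, 3) = (-1.3333, 1.3333).

Step 2 — sample covariance matrix, S[i,j] = (1/(n-1)) · Σ_k (x_{k,i} - mean_i) · (x_{k,j} - mean_j), divisor n-1 = 5:
  S[X_1,X_1] = ((3.3333)·(3.3333) + (3.3333)·(3.3333) + (-1.6667)·(-1.6667) + (-4.6667)·(-4.6667) + (3.3333)·(3.3333) + (-3.6667)·(-3.6667)) / 5 = 71.3333/5 = 14.2667
  S[X_1,X_2] = ((3.3333)·(0.6667) + (3.3333)·(-3.3333) + (-1.6667)·(0.6667) + (-4.6667)·(-0.3333) + (3.3333)·(0.6667) + (-3.6667)·(1.6667)) / 5 = -12.3333/5 = -2.4667
  S[X_2,X_2] = ((0.6667)·(0.6667) + (-3.3333)·(-3.3333) + (0.6667)·(0.6667) + (-0.3333)·(-0.3333) + (0.6667)·(0.6667) + (1.6667)·(1.6667)) / 5 = 15.3333/5 = 3.0667
  S = [[14.2667, -2.4667],
 [-2.4667, 3.0667]].

Step 3 — invert S. det(S) = 14.2667·3.0667 - (-2.4667)² = 37.6667.
  S^{-1} = (1/det) · [[d, -b], [-b, a]] = [[0.0814, 0.0655],
 [0.0655, 0.3788]].

Step 4 — quadratic form (x̄ - mu_0)^T · S^{-1} · (x̄ - mu_0):
  S^{-1} · (x̄ - mu_0) = (-0.0212, 0.4177),
  (x̄ - mu_0)^T · [...] = (-1.3333)·(-0.0212) + (1.3333)·(0.4177) = 0.5853.

Step 5 — scale by n: T² = 6 · 0.5853 = 3.5115.

T² ≈ 3.5115


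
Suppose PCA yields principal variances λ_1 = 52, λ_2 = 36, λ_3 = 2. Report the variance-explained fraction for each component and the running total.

Step 1 — total variance = trace(Sigma) = Σ λ_i = 52 + 36 + 2 = 90.

Step 2 — fraction explained by component i = λ_i / Σ λ:
  PC1: 52/90 = 0.5778
  PC2: 36/90 = 0.4
  PC3: 2/90 = 0.0222

Step 3 — cumulative fraction after k components = (λ_1 + ... + λ_k) / Σ λ:
  k = 1: 52/90 = 0.5778
  k = 2: (52 + 36)/90 = 88/90 = 0.9778
  k = 3: (52 + 36 + 2)/90 = 90/90 = 1

Summary (fraction, with percent):

explained: PC1 0.5778 (57.78%), PC2 0.4 (40%), PC3 0.0222 (2.22%);  cumulative: 0.5778, 0.9778, 1


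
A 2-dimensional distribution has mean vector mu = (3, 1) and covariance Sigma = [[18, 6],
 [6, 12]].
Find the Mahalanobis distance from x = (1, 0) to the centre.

Step 1 — centre the observation: (x - mu) = (-2, -1).

Step 2 — invert Sigma. det(Sigma) = 18·12 - (6)² = 180.
  Sigma^{-1} = (1/det) · [[d, -b], [-b, a]] = [[0.0667, -0.0333],
 [-0.0333, 0.1]].

Step 3 — form the quadratic (x - mu)^T · Sigma^{-1} · (x - mu):
  Sigma^{-1} · (x - mu) = (-0.1, -0.0333).
  (x - mu)^T · [Sigma^{-1} · (x - mu)] = (-2)·(-0.1) + (-1)·(-0.0333) = 0.2333.

Step 4 — take square root: d = √(0.2333) ≈ 0.483.

d(x, mu) = √(0.2333) ≈ 0.483


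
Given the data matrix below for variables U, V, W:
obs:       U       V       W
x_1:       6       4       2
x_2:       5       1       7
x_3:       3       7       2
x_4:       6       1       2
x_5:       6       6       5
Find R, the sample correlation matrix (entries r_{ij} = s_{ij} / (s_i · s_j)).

Step 1 — column means:
  mean(U) = (6 + 5 + 3 + 6 + 6) / 5 = 26/5 = 5.2
  mean(V) = (4 + 1 + 7 + 1 + 6) / 5 = 19/5 = 3.8
  mean(W) = (2 + 7 + 2 + 2 + 5) / 5 = 18/5 = 3.6

Step 2 — sample variances and covariances s[i,j] = (1/(n-1)) · Σ_k (x_{k,i} - mean_i) · (x_{k,j} - mean_j), with n-1 = 4:
  s[U,U] = ((0.8)·(0.8) + (-0.2)·(-0.2) + (-2.2)·(-2.2) + (0.8)·(0.8) + (0.8)·(0.8)) / 4 = 6.8/4 = 1.7
  s[U,V] = ((0.8)·(0.2) + (-0.2)·(-2.8) + (-2.2)·(3.2) + (0.8)·(-2.8) + (0.8)·(2.2)) / 4 = -6.8/4 = -1.7
  s[U,W] = ((0.8)·(-1.6) + (-0.2)·(3.4) + (-2.2)·(-1.6) + (0.8)·(-1.6) + (0.8)·(1.4)) / 4 = 1.4/4 = 0.35
  s[V,V] = ((0.2)·(0.2) + (-2.8)·(-2.8) + (3.2)·(3.2) + (-2.8)·(-2.8) + (2.2)·(2.2)) / 4 = 30.8/4 = 7.7
  s[V,W] = ((0.2)·(-1.6) + (-2.8)·(3.4) + (3.2)·(-1.6) + (-2.8)·(-1.6) + (2.2)·(1.4)) / 4 = -7.4/4 = -1.85
  s[W,W] = ((-1.6)·(-1.6) + (3.4)·(3.4) + (-1.6)·(-1.6) + (-1.6)·(-1.6) + (1.4)·(1.4)) / 4 = 21.2/4 = 5.3
  Sample standard deviations s_i = √(s[i,i]):
  s(U) = √(1.7) = 1.3038
  s(V) = √(7.7) = 2.7749
  s(W) = √(5.3) = 2.3022

Step 3 — r_{ij} = s_{ij} / (s_i · s_j):
  r[U,U] = 1 (diagonal).
  r[U,V] = -1.7 / (1.3038 · 2.7749) = -1.7 / 3.618 = -0.4699
  r[U,W] = 0.35 / (1.3038 · 2.3022) = 0.35 / 3.0017 = 0.1166
  r[V,V] = 1 (diagonal).
  r[V,W] = -1.85 / (2.7749 · 2.3022) = -1.85 / 6.3883 = -0.2896
  r[W,W] = 1 (diagonal).

R is symmetric with unit diagonal. Assembling:

R = [[1, -0.4699, 0.1166],
 [-0.4699, 1, -0.2896],
 [0.1166, -0.2896, 1]]


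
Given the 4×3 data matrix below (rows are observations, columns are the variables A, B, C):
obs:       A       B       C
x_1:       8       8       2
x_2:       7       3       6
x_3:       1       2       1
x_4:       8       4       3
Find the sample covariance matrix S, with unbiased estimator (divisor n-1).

Step 1 — column means:
  mean(A) = (8 + 7 + 1 + 8) / 4 = 24/4 = 6
  mean(B) = (8 + 3 + 2 + 4) / 4 = 17/4 = 4.25
  mean(C) = (2 + 6 + 1 + 3) / 4 = 12/4 = 3

Step 2 — sample covariance S[i,j] = (1/(n-1)) · Σ_k (x_{k,i} - mean_i) · (x_{k,j} - mean_j), with n-1 = 3.
  S[A,A] = ((2)·(2) + (1)·(1) + (-5)·(-5) + (2)·(2)) / 3 = 34/3 = 11.3333
  S[A,B] = ((2)·(3.75) + (1)·(-1.25) + (-5)·(-2.25) + (2)·(-0.25)) / 3 = 17/3 = 5.6667
  S[A,C] = ((2)·(-1) + (1)·(3) + (-5)·(-2) + (2)·(0)) / 3 = 11/3 = 3.6667
  S[B,B] = ((3.75)·(3.75) + (-1.25)·(-1.25) + (-2.25)·(-2.25) + (-0.25)·(-0.25)) / 3 = 20.75/3 = 6.9167
  S[B,C] = ((3.75)·(-1) + (-1.25)·(3) + (-2.25)·(-2) + (-0.25)·(0)) / 3 = -3/3 = -1
  S[C,C] = ((-1)·(-1) + (3)·(3) + (-2)·(-2) + (0)·(0)) / 3 = 14/3 = 4.6667

S is symmetric (S[j,i] = S[i,j]). Assembling:

S = [[11.3333, 5.6667, 3.6667],
 [5.6667, 6.9167, -1],
 [3.6667, -1, 4.6667]]


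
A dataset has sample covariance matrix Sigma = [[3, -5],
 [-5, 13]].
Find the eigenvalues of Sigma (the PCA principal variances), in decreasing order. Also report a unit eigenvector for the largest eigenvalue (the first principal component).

Step 1 — characteristic polynomial of 2×2 Sigma:
  det(Sigma - λI) = λ² - trace · λ + det = 0.
  trace = 3 + 13 = 16, det = 3·13 - (-5)² = 14.
Step 2 — discriminant:
  Δ = trace² - 4·det = 256 - 56 = 200.
Step 3 — eigenvalues:
  λ = (trace ± √Δ)/2 = (16 ± 14.1421)/2,
  λ_1 = 15.0711,  λ_2 = 0.9289.

Step 4 — unit eigenvector for λ_1: solve (Sigma - λ_1 I)v = 0. First row:
  (3 - 15.0711)·v_x + (-5)·v_y = 0, i.e. (-12.0711)·v_x + (-5)·v_y = 0,
  so v ∝ (b, λ_1 - a) = (-5, 12.0711); multiply by -1 so the first entry is positive: u = (5, -12.0711).
  ||u|| = √((5)² + (-12.0711)²) = √(170.7107) ≈ 13.0656,
  v_1 = u/||u|| ≈ (0.3827, -0.9239) (||v_1|| = 1).

λ_1 = 15.0711,  λ_2 = 0.9289;  v_1 ≈ (0.3827, -0.9239)


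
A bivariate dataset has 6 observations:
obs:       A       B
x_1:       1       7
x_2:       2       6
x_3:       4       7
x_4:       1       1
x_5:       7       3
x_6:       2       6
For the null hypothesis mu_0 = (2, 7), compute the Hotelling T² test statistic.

Step 1 — sample mean vector:
  mean(A) = (1 + 2 + 4 + 1 + 7 + 2) / 6 = 17/6 = 2.8333
  mean(B) = (7 + 6 + 7 + 1 + 3 + 6) / 6 = 30/6 = 5
  x̄ = (2.8333, 5),  deviation x̄ - mu_0 = (2.8333, 5) - (2, 7) = (0.8333, -2).

Step 2 — sample covariance matrix, S[i,j] = (1/(n-1)) · Σ_k (x_{k,i} - mean_i) · (x_{k,j} - mean_j), divisor n-1 = 5:
  S[A,A] = ((-1.8333)·(-1.8333) + (-0.8333)·(-0.8333) + (1.1667)·(1.1667) + (-1.8333)·(-1.8333) + (4.1667)·(4.1667) + (-0.8333)·(-0.8333)) / 5 = 26.8333/5 = 5.3667
  S[A,B] = ((-1.8333)·(2) + (-0.8333)·(1) + (1.1667)·(2) + (-1.8333)·(-4) + (4.1667)·(-2) + (-0.8333)·(1)) / 5 = -4/5 = -0.8
  S[B,B] = ((2)·(2) + (1)·(1) + (2)·(2) + (-4)·(-4) + (-2)·(-2) + (1)·(1)) / 5 = 30/5 = 6
  S = [[5.3667, -0.8],
 [-0.8, 6]].

Step 3 — invert S. det(S) = 5.3667·6 - (-0.8)² = 31.56.
  S^{-1} = (1/det) · [[d, -b], [-b, a]] = [[0.1901, 0.0253],
 [0.0253, 0.17]].

Step 4 — quadratic form (x̄ - mu_0)^T · S^{-1} · (x̄ - mu_0):
  S^{-1} · (x̄ - mu_0) = (0.1077, -0.319),
  (x̄ - mu_0)^T · [...] = (0.8333)·(0.1077) + (-2)·(-0.319) = 0.7277.

Step 5 — scale by n: T² = 6 · 0.7277 = 4.3663.

T² ≈ 4.3663
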